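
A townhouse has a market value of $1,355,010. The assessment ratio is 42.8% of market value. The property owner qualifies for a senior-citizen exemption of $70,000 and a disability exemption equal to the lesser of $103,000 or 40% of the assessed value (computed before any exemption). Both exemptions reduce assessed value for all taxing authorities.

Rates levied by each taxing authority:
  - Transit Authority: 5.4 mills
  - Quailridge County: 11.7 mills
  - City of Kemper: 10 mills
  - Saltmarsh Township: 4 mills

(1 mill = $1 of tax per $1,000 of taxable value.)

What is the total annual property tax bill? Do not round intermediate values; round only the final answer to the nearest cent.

$12,655.97

Assessed value = $1,355,010 × 0.428 = $579,944.28
Disability exemption = min($103,000, 40% × $579,944.28) = min($103,000, $231,977.712) = $103,000 (dollar cap binds)
Taxable value = $579,944.28 − $70,000 − $103,000 = $406,944.28
Transit Authority: $406,944.28 × 0.0054 = $2,197.499112
Quailridge County: $406,944.28 × 0.0117 = $4,761.248076
City of Kemper: $406,944.28 × 0.01 = $4,069.4428
Saltmarsh Township: $406,944.28 × 0.004 = $1,627.77712
Total = $12,655.967108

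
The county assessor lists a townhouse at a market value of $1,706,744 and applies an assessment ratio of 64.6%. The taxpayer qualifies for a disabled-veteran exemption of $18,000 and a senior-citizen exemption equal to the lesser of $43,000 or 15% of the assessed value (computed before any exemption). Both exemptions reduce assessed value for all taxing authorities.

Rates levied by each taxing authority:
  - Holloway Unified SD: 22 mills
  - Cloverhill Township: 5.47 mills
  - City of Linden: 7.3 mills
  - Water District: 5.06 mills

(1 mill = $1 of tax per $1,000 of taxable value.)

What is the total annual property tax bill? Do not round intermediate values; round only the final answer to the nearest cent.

$41,485.20

Assessed value = $1,706,744 × 0.646 = $1,102,556.624
Senior-citizen exemption = min($43,000, 15% × $1,102,556.624) = min($43,000, $165,383.4936) = $43,000 (dollar cap binds)
Taxable value = $1,102,556.624 − $18,000 − $43,000 = $1,041,556.624
Holloway Unified SD: $1,041,556.624 × 0.022 = $22,914.245728
Cloverhill Township: $1,041,556.624 × 0.00547 = $5,697.31473328
City of Linden: $1,041,556.624 × 0.0073 = $7,603.3633552
Water District: $1,041,556.624 × 0.00506 = $5,270.27651744
Total = $41,485.20033392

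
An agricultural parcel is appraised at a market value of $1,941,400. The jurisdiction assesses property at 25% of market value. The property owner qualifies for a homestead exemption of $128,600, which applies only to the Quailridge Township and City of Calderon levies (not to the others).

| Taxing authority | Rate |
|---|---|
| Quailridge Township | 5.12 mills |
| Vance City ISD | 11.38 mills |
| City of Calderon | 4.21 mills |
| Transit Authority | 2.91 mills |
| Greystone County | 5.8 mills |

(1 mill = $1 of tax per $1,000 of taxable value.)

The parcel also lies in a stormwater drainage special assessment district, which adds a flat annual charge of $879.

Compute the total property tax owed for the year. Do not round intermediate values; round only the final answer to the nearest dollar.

Assessed value = $1,941,400 × 0.25 = $485,350
Quailridge Township: ($485,350 − $128,600) × 0.00512 = $356,750 × 0.00512 = $1,826.56
Vance City ISD: $485,350 × 0.01138 = $5,523.283
City of Calderon: ($485,350 − $128,600) × 0.00421 = $356,750 × 0.00421 = $1,501.9175
Transit Authority: $485,350 × 0.00291 = $1,412.3685
Greystone County: $485,350 × 0.0058 = $2,815.03
Levies subtotal = $13,079.159
Total = $13,079.159 + $879 = $13,958.159

$13,958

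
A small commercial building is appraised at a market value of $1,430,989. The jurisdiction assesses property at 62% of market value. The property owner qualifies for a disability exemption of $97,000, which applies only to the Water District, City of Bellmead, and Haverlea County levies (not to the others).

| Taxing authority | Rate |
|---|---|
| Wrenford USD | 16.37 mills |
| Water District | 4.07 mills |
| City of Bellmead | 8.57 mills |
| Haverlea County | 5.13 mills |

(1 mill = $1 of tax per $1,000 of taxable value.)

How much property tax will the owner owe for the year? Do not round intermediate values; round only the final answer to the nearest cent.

$28,565.77

Assessed value = $1,430,989 × 0.62 = $887,213.18
Wrenford USD: $887,213.18 × 0.01637 = $14,523.6797566
Water District: ($887,213.18 − $97,000) × 0.00407 = $790,213.18 × 0.00407 = $3,216.1676426
City of Bellmead: ($887,213.18 − $97,000) × 0.00857 = $790,213.18 × 0.00857 = $6,772.1269526
Haverlea County: ($887,213.18 − $97,000) × 0.00513 = $790,213.18 × 0.00513 = $4,053.7936134
Total = $28,565.7679652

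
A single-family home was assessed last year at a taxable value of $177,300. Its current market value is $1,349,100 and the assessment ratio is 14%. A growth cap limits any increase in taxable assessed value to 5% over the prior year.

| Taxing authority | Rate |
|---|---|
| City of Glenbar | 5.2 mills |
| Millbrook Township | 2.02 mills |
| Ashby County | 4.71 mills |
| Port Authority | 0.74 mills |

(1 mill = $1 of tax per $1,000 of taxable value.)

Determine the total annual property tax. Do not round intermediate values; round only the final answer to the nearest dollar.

$2,359

Uncapped assessed value = $1,349,100 × 0.14 = $188,874
Cap limit = $177,300 × 1.05 = $186,165
Taxable assessed value = min($188,874, $186,165) = $186,165 (cap binds)
City of Glenbar: $186,165 × 0.0052 = $968.058
Millbrook Township: $186,165 × 0.00202 = $376.0533
Ashby County: $186,165 × 0.00471 = $876.83715
Port Authority: $186,165 × 0.00074 = $137.7621
Total = $2,358.71055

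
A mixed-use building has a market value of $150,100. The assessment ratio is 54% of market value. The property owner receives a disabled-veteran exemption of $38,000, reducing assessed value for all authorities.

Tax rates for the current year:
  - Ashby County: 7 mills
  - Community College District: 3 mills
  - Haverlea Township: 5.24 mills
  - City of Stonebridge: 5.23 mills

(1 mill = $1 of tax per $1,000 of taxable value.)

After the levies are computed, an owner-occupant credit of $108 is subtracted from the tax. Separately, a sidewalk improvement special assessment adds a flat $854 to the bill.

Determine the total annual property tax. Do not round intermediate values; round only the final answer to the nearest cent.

$1,627.32

Assessed value = $150,100 × 0.54 = $81,054
Taxable value = $81,054 − $38,000 = $43,054
Ashby County: $43,054 × 0.007 = $301.378
Community College District: $43,054 × 0.003 = $129.162
Haverlea Township: $43,054 × 0.00524 = $225.60296
City of Stonebridge: $43,054 × 0.00523 = $225.17242
Levies subtotal = $881.31538
After credit = $881.31538 − $108 = $773.31538
Total = $773.31538 + $854 = $1,627.31538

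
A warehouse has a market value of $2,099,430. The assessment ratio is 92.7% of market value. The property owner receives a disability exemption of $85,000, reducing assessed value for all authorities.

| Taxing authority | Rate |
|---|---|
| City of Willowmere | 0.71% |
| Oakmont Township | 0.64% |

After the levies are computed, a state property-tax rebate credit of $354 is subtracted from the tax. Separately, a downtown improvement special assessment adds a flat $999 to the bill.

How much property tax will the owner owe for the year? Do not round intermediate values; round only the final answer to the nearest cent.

$25,770.82

Assessed value = $2,099,430 × 0.927 = $1,946,171.61
Taxable value = $1,946,171.61 − $85,000 = $1,861,171.61
City of Willowmere: $1,861,171.61 × 0.0071 = $13,214.318431
Oakmont Township: $1,861,171.61 × 0.0064 = $11,911.498304
Levies subtotal = $25,125.816735
After credit = $25,125.816735 − $354 = $24,771.816735
Total = $24,771.816735 + $999 = $25,770.816735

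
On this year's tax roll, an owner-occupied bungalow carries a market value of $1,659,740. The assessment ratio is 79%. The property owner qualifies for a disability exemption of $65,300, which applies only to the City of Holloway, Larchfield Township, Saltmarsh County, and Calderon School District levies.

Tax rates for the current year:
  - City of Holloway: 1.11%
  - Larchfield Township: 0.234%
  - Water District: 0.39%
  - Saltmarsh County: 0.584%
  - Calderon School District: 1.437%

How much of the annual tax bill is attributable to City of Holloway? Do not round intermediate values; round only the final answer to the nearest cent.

Assessed value = $1,659,740 × 0.79 = $1,311,194.6
City of Holloway taxable value = $1,311,194.6 − $65,300 = $1,245,894.6
City of Holloway levy = $1,245,894.6 × 0.0111 = $13,829.43006

$13,829.43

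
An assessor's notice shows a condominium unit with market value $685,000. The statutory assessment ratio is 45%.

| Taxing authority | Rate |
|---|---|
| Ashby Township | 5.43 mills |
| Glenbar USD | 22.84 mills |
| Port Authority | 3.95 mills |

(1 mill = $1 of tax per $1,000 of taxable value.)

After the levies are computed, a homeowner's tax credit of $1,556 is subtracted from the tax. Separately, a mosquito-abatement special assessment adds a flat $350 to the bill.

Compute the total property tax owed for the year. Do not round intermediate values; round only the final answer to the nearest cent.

Assessed value = $685,000 × 0.45 = $308,250
Ashby Township: $308,250 × 0.00543 = $1,673.7975
Glenbar USD: $308,250 × 0.02284 = $7,040.43
Port Authority: $308,250 × 0.00395 = $1,217.5875
Levies subtotal = $9,931.815
After credit = $9,931.815 − $1,556 = $8,375.815
Total = $8,375.815 + $350 = $8,725.815

$8,725.82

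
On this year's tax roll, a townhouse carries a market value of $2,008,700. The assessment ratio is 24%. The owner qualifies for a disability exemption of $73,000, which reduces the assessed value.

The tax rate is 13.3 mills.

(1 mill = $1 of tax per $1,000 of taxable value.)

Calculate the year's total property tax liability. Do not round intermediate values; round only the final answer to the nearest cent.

$5,440.87

Assessed value = $2,008,700 × 0.24 = $482,088
Taxable value = $482,088 − $73,000 = $409,088
Tax = $409,088 × 0.0133 = $5,440.8704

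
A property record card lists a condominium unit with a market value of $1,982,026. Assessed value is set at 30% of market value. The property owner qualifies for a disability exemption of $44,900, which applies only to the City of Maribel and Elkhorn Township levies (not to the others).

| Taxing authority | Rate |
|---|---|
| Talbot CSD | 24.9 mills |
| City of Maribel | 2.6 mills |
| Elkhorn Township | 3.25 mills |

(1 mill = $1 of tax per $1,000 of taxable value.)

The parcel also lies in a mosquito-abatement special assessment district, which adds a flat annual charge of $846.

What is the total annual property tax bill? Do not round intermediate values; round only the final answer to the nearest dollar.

Assessed value = $1,982,026 × 0.3 = $594,607.8
Talbot CSD: $594,607.8 × 0.0249 = $14,805.73422
City of Maribel: ($594,607.8 − $44,900) × 0.0026 = $549,707.8 × 0.0026 = $1,429.24028
Elkhorn Township: ($594,607.8 − $44,900) × 0.00325 = $549,707.8 × 0.00325 = $1,786.55035
Levies subtotal = $18,021.52485
Total = $18,021.52485 + $846 = $18,867.52485

$18,868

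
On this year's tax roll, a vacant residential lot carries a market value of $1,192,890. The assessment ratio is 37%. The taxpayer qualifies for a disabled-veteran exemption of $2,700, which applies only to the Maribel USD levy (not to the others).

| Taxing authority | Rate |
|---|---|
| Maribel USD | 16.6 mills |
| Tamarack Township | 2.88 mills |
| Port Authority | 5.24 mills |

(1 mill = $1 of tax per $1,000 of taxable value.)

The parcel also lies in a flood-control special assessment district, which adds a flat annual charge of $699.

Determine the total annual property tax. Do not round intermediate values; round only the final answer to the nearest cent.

$11,564.83

Assessed value = $1,192,890 × 0.37 = $441,369.3
Maribel USD: ($441,369.3 − $2,700) × 0.0166 = $438,669.3 × 0.0166 = $7,281.91038
Tamarack Township: $441,369.3 × 0.00288 = $1,271.143584
Port Authority: $441,369.3 × 0.00524 = $2,312.775132
Levies subtotal = $10,865.829096
Total = $10,865.829096 + $699 = $11,564.829096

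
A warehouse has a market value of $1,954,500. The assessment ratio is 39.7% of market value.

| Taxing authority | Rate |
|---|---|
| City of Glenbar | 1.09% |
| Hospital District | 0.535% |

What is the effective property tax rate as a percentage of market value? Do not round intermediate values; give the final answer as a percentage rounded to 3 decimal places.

Assessed value = $1,954,500 × 0.397 = $775,936.5
City of Glenbar: $775,936.5 × 0.0109 = $8,457.70785
Hospital District: $775,936.5 × 0.00535 = $4,151.260275
Total tax = $12,608.968125
Effective rate = $12,608.968125 ÷ $1,954,500 = 0.645% of market value

0.645%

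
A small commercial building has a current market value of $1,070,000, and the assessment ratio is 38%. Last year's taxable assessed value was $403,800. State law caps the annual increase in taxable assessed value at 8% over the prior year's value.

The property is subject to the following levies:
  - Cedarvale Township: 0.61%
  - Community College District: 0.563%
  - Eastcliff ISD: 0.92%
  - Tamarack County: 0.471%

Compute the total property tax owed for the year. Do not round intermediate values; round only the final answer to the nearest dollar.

Uncapped assessed value = $1,070,000 × 0.38 = $406,600
Cap limit = $403,800 × 1.08 = $436,104
Taxable assessed value = min($406,600, $436,104) = $406,600 (cap does not bind)
Cedarvale Township: $406,600 × 0.0061 = $2,480.26
Community College District: $406,600 × 0.00563 = $2,289.158
Eastcliff ISD: $406,600 × 0.0092 = $3,740.72
Tamarack County: $406,600 × 0.00471 = $1,915.086
Total = $10,425.224

$10,425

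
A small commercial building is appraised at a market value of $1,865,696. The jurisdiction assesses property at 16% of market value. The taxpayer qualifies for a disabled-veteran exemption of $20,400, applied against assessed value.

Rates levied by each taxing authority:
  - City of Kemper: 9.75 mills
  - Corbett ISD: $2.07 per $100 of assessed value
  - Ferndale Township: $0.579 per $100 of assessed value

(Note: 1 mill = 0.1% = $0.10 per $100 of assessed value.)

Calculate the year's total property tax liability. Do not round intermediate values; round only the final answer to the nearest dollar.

$10,079

Assessed value = $1,865,696 × 0.16 = $298,511.36
Taxable value = $298,511.36 − $20,400 = $278,111.36
City of Kemper: $278,111.36 × 0.00975 = $2,711.58576
Corbett ISD: $278,111.36 × 0.0207 = $5,756.905152
Ferndale Township: $278,111.36 × 0.00579 = $1,610.2647744
Total = $10,078.7556864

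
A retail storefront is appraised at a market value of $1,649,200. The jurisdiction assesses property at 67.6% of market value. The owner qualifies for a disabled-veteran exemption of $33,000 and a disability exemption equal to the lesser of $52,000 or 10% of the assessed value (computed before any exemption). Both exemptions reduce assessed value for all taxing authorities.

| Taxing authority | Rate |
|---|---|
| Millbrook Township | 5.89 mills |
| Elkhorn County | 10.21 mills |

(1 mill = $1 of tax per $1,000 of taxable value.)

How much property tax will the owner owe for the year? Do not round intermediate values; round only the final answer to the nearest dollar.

Assessed value = $1,649,200 × 0.676 = $1,114,859.2
Disability exemption = min($52,000, 10% × $1,114,859.2) = min($52,000, $111,485.92) = $52,000 (dollar cap binds)
Taxable value = $1,114,859.2 − $33,000 − $52,000 = $1,029,859.2
Millbrook Township: $1,029,859.2 × 0.00589 = $6,065.870688
Elkhorn County: $1,029,859.2 × 0.01021 = $10,514.862432
Total = $16,580.73312

$16,581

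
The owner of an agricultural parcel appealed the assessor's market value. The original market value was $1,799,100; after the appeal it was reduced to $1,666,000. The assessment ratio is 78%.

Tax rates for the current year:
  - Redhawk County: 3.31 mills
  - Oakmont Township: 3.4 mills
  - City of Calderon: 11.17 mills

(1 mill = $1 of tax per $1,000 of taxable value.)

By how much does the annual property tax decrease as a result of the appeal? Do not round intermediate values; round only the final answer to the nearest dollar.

$1,856

Old assessed value = $1,799,100 × 0.78 = $1,403,298
New assessed value = $1,666,000 × 0.78 = $1,299,480
Combined rate = 0.00331 + 0.0034 + 0.01117 = 0.01788
Old tax = $1,403,298 × 0.01788 = $25,090.96824
New tax = $1,299,480 × 0.01788 = $23,234.7024
Reduction = $25,090.96824 − $23,234.7024 = $1,856.26584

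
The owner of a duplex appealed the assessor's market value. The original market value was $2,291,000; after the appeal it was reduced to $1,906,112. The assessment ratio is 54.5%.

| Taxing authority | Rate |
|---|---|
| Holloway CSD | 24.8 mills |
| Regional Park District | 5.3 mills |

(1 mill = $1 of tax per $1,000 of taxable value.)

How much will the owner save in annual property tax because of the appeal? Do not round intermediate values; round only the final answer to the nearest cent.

$6,313.90

Old assessed value = $2,291,000 × 0.545 = $1,248,595
New assessed value = $1,906,112 × 0.545 = $1,038,831.04
Combined rate = 0.0248 + 0.0053 = 0.0301
Old tax = $1,248,595 × 0.0301 = $37,582.7095
New tax = $1,038,831.04 × 0.0301 = $31,268.814304
Reduction = $37,582.7095 − $31,268.814304 = $6,313.895196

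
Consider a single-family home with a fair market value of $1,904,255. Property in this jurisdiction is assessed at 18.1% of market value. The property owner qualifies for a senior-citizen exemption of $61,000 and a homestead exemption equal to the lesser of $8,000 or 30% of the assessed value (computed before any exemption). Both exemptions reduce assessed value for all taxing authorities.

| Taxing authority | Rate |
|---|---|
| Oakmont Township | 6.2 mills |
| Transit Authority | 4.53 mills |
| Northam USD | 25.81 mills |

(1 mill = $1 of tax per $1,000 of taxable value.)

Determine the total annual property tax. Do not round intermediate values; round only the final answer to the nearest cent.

Assessed value = $1,904,255 × 0.181 = $344,670.155
Homestead exemption = min($8,000, 30% × $344,670.155) = min($8,000, $103,401.0465) = $8,000 (dollar cap binds)
Taxable value = $344,670.155 − $61,000 − $8,000 = $275,670.155
Oakmont Township: $275,670.155 × 0.0062 = $1,709.154961
Transit Authority: $275,670.155 × 0.00453 = $1,248.78580215
Northam USD: $275,670.155 × 0.02581 = $7,115.04670055
Total = $10,072.9874637

$10,072.99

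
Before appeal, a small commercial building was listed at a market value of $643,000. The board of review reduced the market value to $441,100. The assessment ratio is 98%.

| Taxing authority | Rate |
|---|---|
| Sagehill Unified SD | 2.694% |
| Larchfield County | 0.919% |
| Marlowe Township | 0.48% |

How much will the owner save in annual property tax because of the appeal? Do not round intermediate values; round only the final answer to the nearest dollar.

Old assessed value = $643,000 × 0.98 = $630,140
New assessed value = $441,100 × 0.98 = $432,278
Combined rate = 0.02694 + 0.00919 + 0.0048 = 0.04093
Old tax = $630,140 × 0.04093 = $25,791.6302
New tax = $432,278 × 0.04093 = $17,693.13854
Reduction = $25,791.6302 − $17,693.13854 = $8,098.49166

$8,098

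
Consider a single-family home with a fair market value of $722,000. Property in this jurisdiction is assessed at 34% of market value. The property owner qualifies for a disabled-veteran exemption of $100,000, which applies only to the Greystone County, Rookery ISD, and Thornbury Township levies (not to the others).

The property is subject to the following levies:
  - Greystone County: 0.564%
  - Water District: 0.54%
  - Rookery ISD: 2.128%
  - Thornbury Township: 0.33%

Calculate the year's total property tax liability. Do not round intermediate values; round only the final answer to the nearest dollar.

Assessed value = $722,000 × 0.34 = $245,480
Greystone County: ($245,480 − $100,000) × 0.00564 = $145,480 × 0.00564 = $820.5072
Water District: $245,480 × 0.0054 = $1,325.592
Rookery ISD: ($245,480 − $100,000) × 0.02128 = $145,480 × 0.02128 = $3,095.8144
Thornbury Township: ($245,480 − $100,000) × 0.0033 = $145,480 × 0.0033 = $480.084
Total = $5,721.9976

$5,722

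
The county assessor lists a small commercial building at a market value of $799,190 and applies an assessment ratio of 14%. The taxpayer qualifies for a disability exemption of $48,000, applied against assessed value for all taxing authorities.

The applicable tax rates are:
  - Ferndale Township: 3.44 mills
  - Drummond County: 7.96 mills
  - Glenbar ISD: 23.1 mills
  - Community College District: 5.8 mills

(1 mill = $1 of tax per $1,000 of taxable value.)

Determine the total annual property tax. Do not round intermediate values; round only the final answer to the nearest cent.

Assessed value = $799,190 × 0.14 = $111,886.6
Taxable value = $111,886.6 − $48,000 = $63,886.6
Ferndale Township: $63,886.6 × 0.00344 = $219.769904
Drummond County: $63,886.6 × 0.00796 = $508.537336
Glenbar ISD: $63,886.6 × 0.0231 = $1,475.78046
Community College District: $63,886.6 × 0.0058 = $370.54228
Total = $219.769904 + $508.537336 + $1,475.78046 + $370.54228 = $2,574.62998

$2,574.63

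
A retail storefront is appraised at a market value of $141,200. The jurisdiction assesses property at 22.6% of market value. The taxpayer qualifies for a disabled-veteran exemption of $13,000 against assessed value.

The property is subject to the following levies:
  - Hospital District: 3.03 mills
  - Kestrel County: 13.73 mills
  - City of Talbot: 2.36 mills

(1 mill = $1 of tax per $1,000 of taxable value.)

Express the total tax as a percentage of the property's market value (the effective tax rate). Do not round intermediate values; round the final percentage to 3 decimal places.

0.256%

Assessed value = $141,200 × 0.226 = $31,911.2
Taxable value = $31,911.2 − $13,000 = $18,911.2
Hospital District: $18,911.2 × 0.00303 = $57.300936
Kestrel County: $18,911.2 × 0.01373 = $259.650776
City of Talbot: $18,911.2 × 0.00236 = $44.630432
Total tax = $361.582144
Effective rate = $361.582144 ÷ $141,200 = 0.256% of market value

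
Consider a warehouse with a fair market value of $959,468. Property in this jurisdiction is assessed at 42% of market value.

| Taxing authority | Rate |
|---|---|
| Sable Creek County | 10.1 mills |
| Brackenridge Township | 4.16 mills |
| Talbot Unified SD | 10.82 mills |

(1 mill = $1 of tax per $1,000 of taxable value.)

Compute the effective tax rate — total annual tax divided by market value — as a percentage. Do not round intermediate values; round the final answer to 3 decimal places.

1.053%

Assessed value = $959,468 × 0.42 = $402,976.56
Sable Creek County: $402,976.56 × 0.0101 = $4,070.063256
Brackenridge Township: $402,976.56 × 0.00416 = $1,676.3824896
Talbot Unified SD: $402,976.56 × 0.01082 = $4,360.2063792
Total tax = $10,106.6521248
Effective rate = $10,106.6521248 ÷ $959,468 = 1.053% of market value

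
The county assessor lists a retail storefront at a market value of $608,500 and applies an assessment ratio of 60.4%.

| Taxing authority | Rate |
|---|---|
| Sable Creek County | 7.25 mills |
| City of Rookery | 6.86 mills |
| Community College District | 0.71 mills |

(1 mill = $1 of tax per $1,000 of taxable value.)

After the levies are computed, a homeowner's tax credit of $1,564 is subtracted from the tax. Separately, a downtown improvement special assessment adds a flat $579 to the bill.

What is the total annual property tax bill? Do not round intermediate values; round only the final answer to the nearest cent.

$4,461.85

Assessed value = $608,500 × 0.604 = $367,534
Sable Creek County: $367,534 × 0.00725 = $2,664.6215
City of Rookery: $367,534 × 0.00686 = $2,521.28324
Community College District: $367,534 × 0.00071 = $260.94914
Levies subtotal = $5,446.85388
After credit = $5,446.85388 − $1,564 = $3,882.85388
Total = $3,882.85388 + $579 = $4,461.85388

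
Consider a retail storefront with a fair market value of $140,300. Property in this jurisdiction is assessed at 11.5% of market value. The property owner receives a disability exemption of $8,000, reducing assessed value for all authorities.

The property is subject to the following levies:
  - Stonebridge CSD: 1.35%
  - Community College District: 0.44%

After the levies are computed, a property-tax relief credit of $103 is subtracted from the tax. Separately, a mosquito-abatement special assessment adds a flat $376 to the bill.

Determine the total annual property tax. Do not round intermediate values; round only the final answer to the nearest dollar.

Assessed value = $140,300 × 0.115 = $16,134.5
Taxable value = $16,134.5 − $8,000 = $8,134.5
Stonebridge CSD: $8,134.5 × 0.0135 = $109.81575
Community College District: $8,134.5 × 0.0044 = $35.7918
Levies subtotal = $145.60755
After credit = $145.60755 − $103 = $42.60755
Total = $42.60755 + $376 = $418.60755

$419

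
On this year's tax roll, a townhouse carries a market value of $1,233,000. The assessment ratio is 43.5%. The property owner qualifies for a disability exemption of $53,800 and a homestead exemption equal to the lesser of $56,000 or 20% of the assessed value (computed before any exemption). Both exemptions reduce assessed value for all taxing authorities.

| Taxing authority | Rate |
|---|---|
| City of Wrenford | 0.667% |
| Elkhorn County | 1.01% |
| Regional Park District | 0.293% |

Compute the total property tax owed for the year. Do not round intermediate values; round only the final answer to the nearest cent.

Assessed value = $1,233,000 × 0.435 = $536,355
Homestead exemption = min($56,000, 20% × $536,355) = min($56,000, $107,271) = $56,000 (dollar cap binds)
Taxable value = $536,355 − $53,800 − $56,000 = $426,555
City of Wrenford: $426,555 × 0.00667 = $2,845.12185
Elkhorn County: $426,555 × 0.0101 = $4,308.2055
Regional Park District: $426,555 × 0.00293 = $1,249.80615
Total = $8,403.1335

$8,403.13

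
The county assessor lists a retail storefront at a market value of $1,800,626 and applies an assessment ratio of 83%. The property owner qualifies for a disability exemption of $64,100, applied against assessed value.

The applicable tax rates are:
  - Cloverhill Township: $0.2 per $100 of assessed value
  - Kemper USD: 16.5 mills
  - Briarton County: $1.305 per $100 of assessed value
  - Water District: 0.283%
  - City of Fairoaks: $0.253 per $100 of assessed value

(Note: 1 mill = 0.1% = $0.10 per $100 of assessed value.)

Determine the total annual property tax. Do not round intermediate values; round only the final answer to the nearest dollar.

$52,797

Assessed value = $1,800,626 × 0.83 = $1,494,519.58
Taxable value = $1,494,519.58 − $64,100 = $1,430,419.58
Cloverhill Township: $1,430,419.58 × 0.002 = $2,860.83916
Kemper USD: $1,430,419.58 × 0.0165 = $23,601.92307
Briarton County: $1,430,419.58 × 0.01305 = $18,666.975519
Water District: $1,430,419.58 × 0.00283 = $4,048.0874114
City of Fairoaks: $1,430,419.58 × 0.00253 = $3,618.9615374
Total = $52,796.7866978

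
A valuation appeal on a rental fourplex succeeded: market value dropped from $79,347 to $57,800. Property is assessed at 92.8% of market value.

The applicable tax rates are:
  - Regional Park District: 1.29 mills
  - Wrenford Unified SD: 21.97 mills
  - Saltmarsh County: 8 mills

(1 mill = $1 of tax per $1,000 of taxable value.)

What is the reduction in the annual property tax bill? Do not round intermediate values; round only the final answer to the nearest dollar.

Old assessed value = $79,347 × 0.928 = $73,634.016
New assessed value = $57,800 × 0.928 = $53,638.4
Combined rate = 0.00129 + 0.02197 + 0.008 = 0.03126
Old tax = $73,634.016 × 0.03126 = $2,301.79934016
New tax = $53,638.4 × 0.03126 = $1,676.736384
Reduction = $2,301.79934016 − $1,676.736384 = $625.06295616

$625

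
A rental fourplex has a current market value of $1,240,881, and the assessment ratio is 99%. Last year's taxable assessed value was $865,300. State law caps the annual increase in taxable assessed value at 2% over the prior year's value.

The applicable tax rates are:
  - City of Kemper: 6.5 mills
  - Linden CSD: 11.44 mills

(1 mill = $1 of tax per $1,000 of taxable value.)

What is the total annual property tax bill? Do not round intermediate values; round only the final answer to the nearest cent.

$15,833.95

Uncapped assessed value = $1,240,881 × 0.99 = $1,228,472.19
Cap limit = $865,300 × 1.02 = $882,606
Taxable assessed value = min($1,228,472.19, $882,606) = $882,606 (cap binds)
City of Kemper: $882,606 × 0.0065 = $5,736.939
Linden CSD: $882,606 × 0.01144 = $10,097.01264
Total = $15,833.95164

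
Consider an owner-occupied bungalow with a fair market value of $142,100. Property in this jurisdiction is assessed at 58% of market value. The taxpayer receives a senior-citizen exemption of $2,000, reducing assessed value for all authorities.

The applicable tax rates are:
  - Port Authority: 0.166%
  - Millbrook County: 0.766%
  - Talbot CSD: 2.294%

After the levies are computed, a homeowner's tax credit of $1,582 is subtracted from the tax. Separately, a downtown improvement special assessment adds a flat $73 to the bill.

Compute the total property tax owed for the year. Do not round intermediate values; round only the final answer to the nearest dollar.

$1,085

Assessed value = $142,100 × 0.58 = $82,418
Taxable value = $82,418 − $2,000 = $80,418
Port Authority: $80,418 × 0.00166 = $133.49388
Millbrook County: $80,418 × 0.00766 = $616.00188
Talbot CSD: $80,418 × 0.02294 = $1,844.78892
Levies subtotal = $2,594.28468
After credit = $2,594.28468 − $1,582 = $1,012.28468
Total = $1,012.28468 + $73 = $1,085.28468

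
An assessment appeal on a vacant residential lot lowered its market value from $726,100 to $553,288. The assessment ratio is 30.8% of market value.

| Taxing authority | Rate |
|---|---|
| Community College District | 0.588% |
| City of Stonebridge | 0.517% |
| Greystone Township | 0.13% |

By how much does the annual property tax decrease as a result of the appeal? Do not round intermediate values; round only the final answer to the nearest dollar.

Old assessed value = $726,100 × 0.308 = $223,638.8
New assessed value = $553,288 × 0.308 = $170,412.704
Combined rate = 0.00588 + 0.00517 + 0.0013 = 0.01235
Old tax = $223,638.8 × 0.01235 = $2,761.93918
New tax = $170,412.704 × 0.01235 = $2,104.5968944
Reduction = $2,761.93918 − $2,104.5968944 = $657.3422856

$657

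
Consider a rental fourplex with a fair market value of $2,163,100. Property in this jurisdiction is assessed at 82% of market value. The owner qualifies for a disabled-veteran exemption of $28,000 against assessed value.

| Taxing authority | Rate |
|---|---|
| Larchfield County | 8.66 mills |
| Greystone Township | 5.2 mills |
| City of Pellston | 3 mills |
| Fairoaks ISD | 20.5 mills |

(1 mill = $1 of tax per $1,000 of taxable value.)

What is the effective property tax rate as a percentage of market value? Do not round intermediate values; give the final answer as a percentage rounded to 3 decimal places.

3.015%

Assessed value = $2,163,100 × 0.82 = $1,773,742
Taxable value = $1,773,742 − $28,000 = $1,745,742
Larchfield County: $1,745,742 × 0.00866 = $15,118.12572
Greystone Township: $1,745,742 × 0.0052 = $9,077.8584
City of Pellston: $1,745,742 × 0.003 = $5,237.226
Fairoaks ISD: $1,745,742 × 0.0205 = $35,787.711
Total tax = $65,220.92112
Effective rate = $65,220.92112 ÷ $2,163,100 = 3.015% of market value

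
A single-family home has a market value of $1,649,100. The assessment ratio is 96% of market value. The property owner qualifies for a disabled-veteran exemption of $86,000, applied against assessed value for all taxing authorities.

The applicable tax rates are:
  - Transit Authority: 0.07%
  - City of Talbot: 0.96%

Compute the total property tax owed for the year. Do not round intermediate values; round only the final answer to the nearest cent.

Assessed value = $1,649,100 × 0.96 = $1,583,136
Taxable value = $1,583,136 − $86,000 = $1,497,136
Transit Authority: $1,497,136 × 0.0007 = $1,047.9952
City of Talbot: $1,497,136 × 0.0096 = $14,372.5056
Total = $1,047.9952 + $14,372.5056 = $15,420.5008

$15,420.50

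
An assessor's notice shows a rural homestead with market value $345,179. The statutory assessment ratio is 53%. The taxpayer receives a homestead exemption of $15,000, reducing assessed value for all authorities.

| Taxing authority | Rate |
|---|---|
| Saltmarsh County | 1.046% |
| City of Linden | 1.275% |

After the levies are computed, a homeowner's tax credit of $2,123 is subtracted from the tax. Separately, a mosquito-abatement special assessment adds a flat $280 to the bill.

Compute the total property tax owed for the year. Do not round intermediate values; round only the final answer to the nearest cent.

Assessed value = $345,179 × 0.53 = $182,944.87
Taxable value = $182,944.87 − $15,000 = $167,944.87
Saltmarsh County: $167,944.87 × 0.01046 = $1,756.7033402
City of Linden: $167,944.87 × 0.01275 = $2,141.2970925
Levies subtotal = $3,898.0004327
After credit = $3,898.0004327 − $2,123 = $1,775.0004327
Total = $1,775.0004327 + $280 = $2,055.0004327

$2,055.00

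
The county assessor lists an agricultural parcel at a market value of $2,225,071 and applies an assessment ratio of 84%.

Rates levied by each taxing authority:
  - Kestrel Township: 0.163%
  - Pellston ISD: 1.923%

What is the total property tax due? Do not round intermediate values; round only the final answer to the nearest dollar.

$38,989

Assessed value = $2,225,071 × 0.84 = $1,869,059.64
Kestrel Township: $1,869,059.64 × 0.00163 = $3,046.5672132
Pellston ISD: $1,869,059.64 × 0.01923 = $35,942.0168772
Total = $3,046.5672132 + $35,942.0168772 = $38,988.5840904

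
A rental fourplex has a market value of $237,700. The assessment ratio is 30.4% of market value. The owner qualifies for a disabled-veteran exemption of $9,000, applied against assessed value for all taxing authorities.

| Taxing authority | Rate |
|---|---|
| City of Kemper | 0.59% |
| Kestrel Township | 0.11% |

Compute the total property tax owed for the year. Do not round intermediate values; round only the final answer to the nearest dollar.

$443

Assessed value = $237,700 × 0.304 = $72,260.8
Taxable value = $72,260.8 − $9,000 = $63,260.8
City of Kemper: $63,260.8 × 0.0059 = $373.23872
Kestrel Township: $63,260.8 × 0.0011 = $69.58688
Total = $373.23872 + $69.58688 = $442.8256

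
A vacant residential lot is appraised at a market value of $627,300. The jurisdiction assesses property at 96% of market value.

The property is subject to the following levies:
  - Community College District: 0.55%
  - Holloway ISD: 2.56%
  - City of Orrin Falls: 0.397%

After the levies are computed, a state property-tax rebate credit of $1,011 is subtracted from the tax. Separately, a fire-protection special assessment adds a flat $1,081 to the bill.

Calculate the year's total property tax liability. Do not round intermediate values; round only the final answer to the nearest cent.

Assessed value = $627,300 × 0.96 = $602,208
Community College District: $602,208 × 0.0055 = $3,312.144
Holloway ISD: $602,208 × 0.0256 = $15,416.5248
City of Orrin Falls: $602,208 × 0.00397 = $2,390.76576
Levies subtotal = $21,119.43456
After credit = $21,119.43456 − $1,011 = $20,108.43456
Total = $20,108.43456 + $1,081 = $21,189.43456

$21,189.43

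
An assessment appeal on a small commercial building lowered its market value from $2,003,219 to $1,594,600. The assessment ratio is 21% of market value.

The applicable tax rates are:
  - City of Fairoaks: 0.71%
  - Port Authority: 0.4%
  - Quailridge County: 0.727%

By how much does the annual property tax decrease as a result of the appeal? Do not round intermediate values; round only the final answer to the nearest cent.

$1,576.33

Old assessed value = $2,003,219 × 0.21 = $420,675.99
New assessed value = $1,594,600 × 0.21 = $334,866
Combined rate = 0.0071 + 0.004 + 0.00727 = 0.01837
Old tax = $420,675.99 × 0.01837 = $7,727.8179363
New tax = $334,866 × 0.01837 = $6,151.48842
Reduction = $7,727.8179363 − $6,151.48842 = $1,576.3295163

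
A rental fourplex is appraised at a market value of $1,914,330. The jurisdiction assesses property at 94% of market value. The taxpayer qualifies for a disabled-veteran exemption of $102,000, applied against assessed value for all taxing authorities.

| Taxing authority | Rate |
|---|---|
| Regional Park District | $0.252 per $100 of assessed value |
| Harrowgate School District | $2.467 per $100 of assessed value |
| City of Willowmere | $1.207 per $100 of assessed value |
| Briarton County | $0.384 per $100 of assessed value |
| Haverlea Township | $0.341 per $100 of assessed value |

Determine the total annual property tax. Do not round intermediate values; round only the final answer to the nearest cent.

Assessed value = $1,914,330 × 0.94 = $1,799,470.2
Taxable value = $1,799,470.2 − $102,000 = $1,697,470.2
Regional Park District: $1,697,470.2 × 0.00252 = $4,277.624904
Harrowgate School District: $1,697,470.2 × 0.02467 = $41,876.589834
City of Willowmere: $1,697,470.2 × 0.01207 = $20,488.465314
Briarton County: $1,697,470.2 × 0.00384 = $6,518.285568
Haverlea Township: $1,697,470.2 × 0.00341 = $5,788.373382
Total = $4,277.624904 + $41,876.589834 + $20,488.465314 + $6,518.285568 + $5,788.373382 = $78,949.339002

$78,949.34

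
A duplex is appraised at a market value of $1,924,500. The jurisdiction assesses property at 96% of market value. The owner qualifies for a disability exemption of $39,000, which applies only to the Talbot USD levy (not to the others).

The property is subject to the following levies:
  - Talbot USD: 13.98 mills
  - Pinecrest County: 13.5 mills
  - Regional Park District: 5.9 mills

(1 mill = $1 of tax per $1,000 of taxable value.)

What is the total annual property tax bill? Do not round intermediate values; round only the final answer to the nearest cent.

$61,125.00

Assessed value = $1,924,500 × 0.96 = $1,847,520
Talbot USD: ($1,847,520 − $39,000) × 0.01398 = $1,808,520 × 0.01398 = $25,283.1096
Pinecrest County: $1,847,520 × 0.0135 = $24,941.52
Regional Park District: $1,847,520 × 0.0059 = $10,900.368
Total = $61,124.9976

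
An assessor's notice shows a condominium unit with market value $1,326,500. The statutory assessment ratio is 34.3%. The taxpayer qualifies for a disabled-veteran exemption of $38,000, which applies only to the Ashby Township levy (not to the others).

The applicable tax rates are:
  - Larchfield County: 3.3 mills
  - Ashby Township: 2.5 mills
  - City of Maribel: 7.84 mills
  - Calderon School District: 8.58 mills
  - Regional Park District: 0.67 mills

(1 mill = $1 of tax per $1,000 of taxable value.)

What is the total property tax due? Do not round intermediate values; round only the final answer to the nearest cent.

$10,319.71

Assessed value = $1,326,500 × 0.343 = $454,989.5
Larchfield County: $454,989.5 × 0.0033 = $1,501.46535
Ashby Township: ($454,989.5 − $38,000) × 0.0025 = $416,989.5 × 0.0025 = $1,042.47375
City of Maribel: $454,989.5 × 0.00784 = $3,567.11768
Calderon School District: $454,989.5 × 0.00858 = $3,903.80991
Regional Park District: $454,989.5 × 0.00067 = $304.842965
Total = $10,319.709655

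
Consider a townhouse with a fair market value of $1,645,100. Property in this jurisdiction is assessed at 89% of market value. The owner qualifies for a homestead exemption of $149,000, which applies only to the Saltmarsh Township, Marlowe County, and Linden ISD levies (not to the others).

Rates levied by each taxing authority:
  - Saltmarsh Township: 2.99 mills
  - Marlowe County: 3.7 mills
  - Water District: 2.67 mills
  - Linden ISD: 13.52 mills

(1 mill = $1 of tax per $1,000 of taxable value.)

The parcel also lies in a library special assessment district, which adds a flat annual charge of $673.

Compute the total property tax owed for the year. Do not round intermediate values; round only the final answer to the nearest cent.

$31,161.21

Assessed value = $1,645,100 × 0.89 = $1,464,139
Saltmarsh Township: ($1,464,139 − $149,000) × 0.00299 = $1,315,139 × 0.00299 = $3,932.26561
Marlowe County: ($1,464,139 − $149,000) × 0.0037 = $1,315,139 × 0.0037 = $4,866.0143
Water District: $1,464,139 × 0.00267 = $3,909.25113
Linden ISD: ($1,464,139 − $149,000) × 0.01352 = $1,315,139 × 0.01352 = $17,780.67928
Levies subtotal = $30,488.21032
Total = $30,488.21032 + $673 = $31,161.21032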